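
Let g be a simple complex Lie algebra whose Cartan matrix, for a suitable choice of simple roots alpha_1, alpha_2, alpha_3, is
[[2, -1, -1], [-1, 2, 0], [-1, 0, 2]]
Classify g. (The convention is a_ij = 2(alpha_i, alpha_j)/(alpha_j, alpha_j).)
The matrix has rank 3 with 2's on the diagonal. Reading the off-diagonal entries as Dynkin edges (a single edge where a_ij = a_ji = -1; a double or triple edge where a_ij * a_ji = 2 or 3), the diagram is a chain of 3 nodes with single edges (A_3). One simple-root ordering that puts it in standard form is (alpha_3, alpha_1, alpha_2). So the algebra is type A_3, i.e. sl(4).

A3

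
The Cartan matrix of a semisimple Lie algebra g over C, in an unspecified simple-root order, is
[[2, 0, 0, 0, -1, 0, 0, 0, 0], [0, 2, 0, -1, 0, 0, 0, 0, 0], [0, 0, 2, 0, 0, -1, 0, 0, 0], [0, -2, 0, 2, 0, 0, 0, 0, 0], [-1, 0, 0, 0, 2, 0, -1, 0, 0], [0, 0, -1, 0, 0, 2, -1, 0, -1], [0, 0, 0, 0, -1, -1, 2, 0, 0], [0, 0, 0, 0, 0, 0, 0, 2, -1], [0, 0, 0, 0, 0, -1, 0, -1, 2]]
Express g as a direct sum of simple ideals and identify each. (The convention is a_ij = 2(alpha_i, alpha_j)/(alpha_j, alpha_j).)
The diagram associated to this matrix has two connected components: the simple roots {alpha_2, alpha_4} form a chain of 2 nodes with a double edge at one end; the terminal node there is the unique short simple root (B_2), and {alpha_1, alpha_3, alpha_5, alpha_6, alpha_7, alpha_8, alpha_9} form a chain of 6 nodes with one extra node attached to the third node from one end (E_7). A semisimple Lie algebra decomposes uniquely as the direct sum of simple ideals, one per connected component of its Dynkin diagram, so g ≅ B_2 ⊕ E_7 (dimension 10 + 133 = 143).

B2 ⊕ E7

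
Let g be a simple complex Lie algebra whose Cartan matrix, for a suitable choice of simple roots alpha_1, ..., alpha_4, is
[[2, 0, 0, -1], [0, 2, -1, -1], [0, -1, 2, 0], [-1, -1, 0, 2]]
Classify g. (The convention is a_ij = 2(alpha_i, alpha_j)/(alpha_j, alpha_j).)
A_4 (sl(5))

The matrix has rank 4 with 2's on the diagonal. Reading the off-diagonal entries as Dynkin edges (a single edge where a_ij = a_ji = -1; a double or triple edge where a_ij * a_ji = 2 or 3), the diagram is a chain of 4 nodes with single edges (A_4). One simple-root ordering that puts it in standard form is (alpha_3, alpha_2, alpha_4, alpha_1). So the algebra is type A_4, i.e. sl(5).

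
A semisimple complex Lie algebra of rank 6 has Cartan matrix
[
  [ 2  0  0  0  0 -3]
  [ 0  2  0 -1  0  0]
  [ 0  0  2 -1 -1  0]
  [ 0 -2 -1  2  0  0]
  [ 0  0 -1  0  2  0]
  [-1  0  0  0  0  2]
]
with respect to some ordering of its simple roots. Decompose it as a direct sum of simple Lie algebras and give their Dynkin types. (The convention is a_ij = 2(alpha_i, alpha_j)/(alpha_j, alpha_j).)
type B_4 ⊕ type G_2

The diagram associated to this matrix has two connected components: the simple roots {alpha_2, alpha_3, alpha_4, alpha_5} form a chain of 4 nodes with a double edge at one end; the terminal node there is the unique short simple root (B_4), and {alpha_1, alpha_6} form two nodes joined by a triple edge (G_2). A semisimple Lie algebra decomposes uniquely as the direct sum of simple ideals, one per connected component of its Dynkin diagram, so g ≅ B_4 ⊕ G_2 (dimension 36 + 14 = 50).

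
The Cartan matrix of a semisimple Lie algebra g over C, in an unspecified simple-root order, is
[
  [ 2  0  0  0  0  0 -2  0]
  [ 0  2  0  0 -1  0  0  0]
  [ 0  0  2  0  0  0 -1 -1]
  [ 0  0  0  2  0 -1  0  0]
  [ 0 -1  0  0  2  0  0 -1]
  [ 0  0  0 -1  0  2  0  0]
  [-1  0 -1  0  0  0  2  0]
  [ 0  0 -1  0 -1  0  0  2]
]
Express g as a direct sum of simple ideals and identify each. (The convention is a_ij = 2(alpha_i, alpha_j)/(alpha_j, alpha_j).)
The diagram associated to this matrix has two connected components: the simple roots {alpha_4, alpha_6} form a chain of 2 nodes with single edges (A_2), and {alpha_1, alpha_2, alpha_3, alpha_5, alpha_7, alpha_8} form a chain of 6 nodes with a double edge at one end; the terminal node there is the unique long simple root (C_6). A semisimple Lie algebra decomposes uniquely as the direct sum of simple ideals, one per connected component of its Dynkin diagram, so g ≅ A_2 ⊕ C_6 (dimension 8 + 78 = 86).

A_2 (sl(3)) ⊕ C_6 (sp(12))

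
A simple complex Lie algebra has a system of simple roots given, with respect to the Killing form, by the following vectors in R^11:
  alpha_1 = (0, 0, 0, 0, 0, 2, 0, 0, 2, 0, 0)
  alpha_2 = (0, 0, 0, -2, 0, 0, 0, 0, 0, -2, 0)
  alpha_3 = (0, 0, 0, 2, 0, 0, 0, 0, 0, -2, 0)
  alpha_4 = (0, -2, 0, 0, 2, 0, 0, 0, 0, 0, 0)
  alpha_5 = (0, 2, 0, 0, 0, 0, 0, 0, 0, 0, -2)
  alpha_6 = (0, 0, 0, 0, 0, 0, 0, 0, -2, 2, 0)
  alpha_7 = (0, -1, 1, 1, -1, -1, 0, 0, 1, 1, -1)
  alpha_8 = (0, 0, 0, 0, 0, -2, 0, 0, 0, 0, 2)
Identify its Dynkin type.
E_8

Compute the Cartan integers a_ij = 2(alpha_i, alpha_j)/(alpha_j, alpha_j); the resulting 8x8 Cartan matrix is
[[2, 0, 0, 0, 0, -1, 0, -1], [0, 2, 0, 0, 0, -1, -1, 0], [0, 0, 2, 0, 0, -1, 0, 0], [0, 0, 0, 2, -1, 0, 0, 0], [0, 0, 0, -1, 2, 0, 0, -1], [-1, -1, -1, 0, 0, 2, 0, 0], [0, -1, 0, 0, 0, 0, 2, 0], [-1, 0, 0, 0, -1, 0, 0, 2]].
All simple roots have the same length, so the diagram is simply laced. The associated Dynkin diagram is a chain of 7 nodes with one extra node attached to the third node from one end (E_8), so the type is E_8.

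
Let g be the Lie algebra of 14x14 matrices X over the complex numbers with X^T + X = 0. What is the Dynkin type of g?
This is so(14) with 14 even, which has dimension 14(14-1)/2 = 91 and rank 14/2 = 7. In the classification of classical Lie algebras, the orthogonal algebra so(2n) in an even number of variables has type D_n; here n = 7, so the Dynkin diagram is a chain of 5 nodes with a fork of two nodes at one end (D_7). Hence the type is D_7.

D_7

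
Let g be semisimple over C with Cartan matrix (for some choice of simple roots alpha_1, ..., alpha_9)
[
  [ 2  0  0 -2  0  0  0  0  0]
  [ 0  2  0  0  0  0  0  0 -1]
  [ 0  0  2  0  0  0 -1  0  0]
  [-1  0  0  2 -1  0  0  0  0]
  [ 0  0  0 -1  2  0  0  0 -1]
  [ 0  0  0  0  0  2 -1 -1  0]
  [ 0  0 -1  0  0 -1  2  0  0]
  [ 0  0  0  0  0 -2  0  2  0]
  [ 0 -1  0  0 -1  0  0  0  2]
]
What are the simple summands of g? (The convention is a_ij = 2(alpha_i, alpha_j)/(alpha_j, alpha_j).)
type C_4 + type C_5

The diagram associated to this matrix has two connected components: the simple roots {alpha_3, alpha_6, alpha_7, alpha_8} form a chain of 4 nodes with a double edge at one end; the terminal node there is the unique long simple root (C_4), and {alpha_1, alpha_2, alpha_4, alpha_5, alpha_9} form a chain of 5 nodes with a double edge at one end; the terminal node there is the unique long simple root (C_5). A semisimple Lie algebra decomposes uniquely as the direct sum of simple ideals, one per connected component of its Dynkin diagram, so g ≅ C_4 ⊕ C_5 (dimension 36 + 55 = 91).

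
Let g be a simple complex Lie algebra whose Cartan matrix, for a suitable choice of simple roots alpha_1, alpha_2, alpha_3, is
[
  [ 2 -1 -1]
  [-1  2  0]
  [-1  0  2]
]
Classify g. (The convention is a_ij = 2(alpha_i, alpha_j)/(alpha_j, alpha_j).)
The matrix has rank 3 with 2's on the diagonal. Reading the off-diagonal entries as Dynkin edges (a single edge where a_ij = a_ji = -1; a double or triple edge where a_ij * a_ji = 2 or 3), the diagram is a chain of 3 nodes with single edges (A_3). One simple-root ordering that puts it in standard form is (alpha_3, alpha_1, alpha_2). So the algebra is type A_3, i.e. sl(4).

A_3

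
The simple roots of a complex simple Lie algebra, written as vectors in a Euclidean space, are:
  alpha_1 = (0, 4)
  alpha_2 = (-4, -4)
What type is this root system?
Compute the Cartan integers a_ij = 2(alpha_i, alpha_j)/(alpha_j, alpha_j); the resulting 2x2 Cartan matrix is
[[2, -1], [-2, 2]].
The roots have two lengths (squared-length ratio 2:1); the short ones are alpha_{1}. The associated Dynkin diagram is a chain of 2 nodes with a double edge at one end; the terminal node there is the unique short simple root (B_2), so the type is B_2 (the algebra so(5)).

B2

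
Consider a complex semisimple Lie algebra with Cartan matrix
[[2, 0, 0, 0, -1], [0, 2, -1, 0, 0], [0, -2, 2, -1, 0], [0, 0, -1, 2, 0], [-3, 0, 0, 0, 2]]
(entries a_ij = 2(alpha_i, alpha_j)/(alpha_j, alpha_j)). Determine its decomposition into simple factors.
The diagram associated to this matrix has two connected components: the simple roots {alpha_2, alpha_3, alpha_4} form a chain of 3 nodes with a double edge at one end; the terminal node there is the unique short simple root (B_3), and {alpha_1, alpha_5} form two nodes joined by a triple edge (G_2). A semisimple Lie algebra decomposes uniquely as the direct sum of simple ideals, one per connected component of its Dynkin diagram, so g ≅ B_3 ⊕ G_2 (dimension 21 + 14 = 35).

type B_3 + type G_2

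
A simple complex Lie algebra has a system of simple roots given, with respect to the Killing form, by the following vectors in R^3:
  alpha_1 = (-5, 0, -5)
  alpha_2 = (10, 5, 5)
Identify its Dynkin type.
G2

Compute the Cartan integers a_ij = 2(alpha_i, alpha_j)/(alpha_j, alpha_j); the resulting 2x2 Cartan matrix is
[[2, -1], [-3, 2]].
The roots have two lengths (squared-length ratio 3:1); the short ones are alpha_{1}. The associated Dynkin diagram is two nodes joined by a triple edge (G_2), so the type is G_2.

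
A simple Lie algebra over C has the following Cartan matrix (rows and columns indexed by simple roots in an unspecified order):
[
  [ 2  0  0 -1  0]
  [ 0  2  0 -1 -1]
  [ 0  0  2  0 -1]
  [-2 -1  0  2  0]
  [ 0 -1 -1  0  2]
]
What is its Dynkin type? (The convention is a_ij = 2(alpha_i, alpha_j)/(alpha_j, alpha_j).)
B_5

The matrix has rank 5 with 2's on the diagonal. Reading the off-diagonal entries as Dynkin edges (a single edge where a_ij = a_ji = -1; a double or triple edge where a_ij * a_ji = 2 or 3), the diagram is a chain of 5 nodes with a double edge at one end; the terminal node there is the unique short simple root (B_5). One simple-root ordering that puts it in standard form is (alpha_3, alpha_5, alpha_2, alpha_4, alpha_1). So the algebra is type B_5, i.e. so(11).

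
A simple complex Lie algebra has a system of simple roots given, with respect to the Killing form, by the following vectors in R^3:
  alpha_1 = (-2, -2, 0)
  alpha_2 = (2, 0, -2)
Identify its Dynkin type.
Compute the Cartan integers a_ij = 2(alpha_i, alpha_j)/(alpha_j, alpha_j); the resulting 2x2 Cartan matrix is
[[2, -1], [-1, 2]].
All simple roots have the same length, so the diagram is simply laced. The associated Dynkin diagram is a chain of 2 nodes with single edges (A_2), so the type is A_2 (the algebra sl(3)).

A_2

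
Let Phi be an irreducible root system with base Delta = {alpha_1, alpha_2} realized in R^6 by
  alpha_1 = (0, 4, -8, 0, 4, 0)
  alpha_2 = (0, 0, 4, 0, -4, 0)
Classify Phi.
G_2

Compute the Cartan integers a_ij = 2(alpha_i, alpha_j)/(alpha_j, alpha_j); the resulting 2x2 Cartan matrix is
[[2, -3], [-1, 2]].
The roots have two lengths (squared-length ratio 3:1); the short ones are alpha_{2}. The associated Dynkin diagram is two nodes joined by a triple edge (G_2), so the type is G_2.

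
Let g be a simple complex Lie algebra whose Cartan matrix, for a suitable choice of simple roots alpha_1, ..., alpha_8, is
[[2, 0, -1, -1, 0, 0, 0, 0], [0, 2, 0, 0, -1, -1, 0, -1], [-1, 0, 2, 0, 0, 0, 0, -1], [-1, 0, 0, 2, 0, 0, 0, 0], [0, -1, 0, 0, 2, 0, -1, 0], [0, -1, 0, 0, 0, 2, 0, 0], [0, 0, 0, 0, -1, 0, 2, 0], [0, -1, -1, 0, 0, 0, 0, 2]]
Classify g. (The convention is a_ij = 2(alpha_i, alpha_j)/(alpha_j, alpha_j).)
The matrix has rank 8 with 2's on the diagonal. Reading the off-diagonal entries as Dynkin edges (a single edge where a_ij = a_ji = -1; a double or triple edge where a_ij * a_ji = 2 or 3), the diagram is a chain of 7 nodes with one extra node attached to the third node from one end (E_8). One simple-root ordering that puts it in standard form is (alpha_7, alpha_6, alpha_5, alpha_2, alpha_8, alpha_3, alpha_1, alpha_4). So the algebra is type E_8.

E8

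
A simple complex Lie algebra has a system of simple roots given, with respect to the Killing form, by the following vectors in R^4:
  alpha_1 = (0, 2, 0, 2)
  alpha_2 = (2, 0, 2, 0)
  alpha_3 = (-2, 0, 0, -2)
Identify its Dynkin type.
Compute the Cartan integers a_ij = 2(alpha_i, alpha_j)/(alpha_j, alpha_j); the resulting 3x3 Cartan matrix is
[[2, 0, -1], [0, 2, -1], [-1, -1, 2]].
All simple roots have the same length, so the diagram is simply laced. The associated Dynkin diagram is a chain of 3 nodes with single edges (A_3), so the type is A_3 (the algebra sl(4)).

type A_3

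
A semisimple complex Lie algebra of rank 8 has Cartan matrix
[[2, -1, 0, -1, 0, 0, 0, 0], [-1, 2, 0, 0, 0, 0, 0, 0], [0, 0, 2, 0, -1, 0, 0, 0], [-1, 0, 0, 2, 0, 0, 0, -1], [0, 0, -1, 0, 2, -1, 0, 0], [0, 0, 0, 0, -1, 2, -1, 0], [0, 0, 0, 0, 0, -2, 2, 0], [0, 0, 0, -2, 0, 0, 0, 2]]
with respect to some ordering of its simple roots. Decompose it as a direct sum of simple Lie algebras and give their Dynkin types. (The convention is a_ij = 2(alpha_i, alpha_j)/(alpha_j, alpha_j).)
The diagram associated to this matrix has two connected components: the simple roots {alpha_3, alpha_5, alpha_6, alpha_7} form a chain of 4 nodes with a double edge at one end; the terminal node there is the unique long simple root (C_4), and {alpha_1, alpha_2, alpha_4, alpha_8} form a chain of 4 nodes with a double edge at one end; the terminal node there is the unique long simple root (C_4). A semisimple Lie algebra decomposes uniquely as the direct sum of simple ideals, one per connected component of its Dynkin diagram, so g ≅ C_4 ⊕ C_4 (dimension 36 + 36 = 72).

C4 + C4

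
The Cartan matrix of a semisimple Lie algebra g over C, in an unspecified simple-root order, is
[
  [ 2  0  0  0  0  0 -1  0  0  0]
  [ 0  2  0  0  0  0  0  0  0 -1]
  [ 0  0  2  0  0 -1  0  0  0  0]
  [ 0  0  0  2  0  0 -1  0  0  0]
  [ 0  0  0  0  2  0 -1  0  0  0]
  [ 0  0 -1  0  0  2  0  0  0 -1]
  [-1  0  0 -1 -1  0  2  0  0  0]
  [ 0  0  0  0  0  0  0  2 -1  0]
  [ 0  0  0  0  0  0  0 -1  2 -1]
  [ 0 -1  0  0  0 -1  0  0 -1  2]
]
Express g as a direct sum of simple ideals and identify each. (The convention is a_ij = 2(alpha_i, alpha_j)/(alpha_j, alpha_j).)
The diagram associated to this matrix has two connected components: the simple roots {alpha_1, alpha_4, alpha_5, alpha_7} form a chain of 2 nodes with a fork of two nodes at one end (D_4), and {alpha_2, alpha_3, alpha_6, alpha_8, alpha_9, alpha_10} form a chain of 5 nodes with one extra node attached to the third node from one end (E_6). A semisimple Lie algebra decomposes uniquely as the direct sum of simple ideals, one per connected component of its Dynkin diagram, so g ≅ D_4 ⊕ E_6 (dimension 28 + 78 = 106).

type D_4 + type E_6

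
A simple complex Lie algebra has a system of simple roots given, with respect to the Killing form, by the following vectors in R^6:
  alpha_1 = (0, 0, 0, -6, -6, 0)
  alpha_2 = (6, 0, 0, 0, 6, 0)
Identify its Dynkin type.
Compute the Cartan integers a_ij = 2(alpha_i, alpha_j)/(alpha_j, alpha_j); the resulting 2x2 Cartan matrix is
[[2, -1], [-1, 2]].
All simple roots have the same length, so the diagram is simply laced. The associated Dynkin diagram is a chain of 2 nodes with single edges (A_2), so the type is A_2 (the algebra sl(3)).

type A_2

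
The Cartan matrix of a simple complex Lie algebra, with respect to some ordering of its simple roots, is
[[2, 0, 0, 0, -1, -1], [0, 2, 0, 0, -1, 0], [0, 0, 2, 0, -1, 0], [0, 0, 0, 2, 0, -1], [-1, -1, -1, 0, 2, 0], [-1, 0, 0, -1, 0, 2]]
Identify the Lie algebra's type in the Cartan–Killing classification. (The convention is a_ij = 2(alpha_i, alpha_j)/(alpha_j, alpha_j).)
The matrix has rank 6 with 2's on the diagonal. Reading the off-diagonal entries as Dynkin edges (a single edge where a_ij = a_ji = -1; a double or triple edge where a_ij * a_ji = 2 or 3), the diagram is a chain of 4 nodes with a fork of two nodes at one end (D_6). One simple-root ordering that puts it in standard form is (alpha_4, alpha_6, alpha_1, alpha_5, alpha_3, alpha_2). So the algebra is type D_6, i.e. so(12).

D6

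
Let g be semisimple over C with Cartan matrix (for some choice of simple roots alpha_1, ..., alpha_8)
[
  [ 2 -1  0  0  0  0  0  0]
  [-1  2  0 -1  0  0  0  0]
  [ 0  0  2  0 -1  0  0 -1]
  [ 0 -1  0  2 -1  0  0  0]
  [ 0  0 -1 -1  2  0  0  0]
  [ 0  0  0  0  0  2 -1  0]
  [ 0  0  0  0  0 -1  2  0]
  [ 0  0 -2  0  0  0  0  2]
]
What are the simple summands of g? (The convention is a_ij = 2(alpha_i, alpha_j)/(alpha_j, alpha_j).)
A2 + C6

The diagram associated to this matrix has two connected components: the simple roots {alpha_6, alpha_7} form a chain of 2 nodes with single edges (A_2), and {alpha_1, alpha_2, alpha_3, alpha_4, alpha_5, alpha_8} form a chain of 6 nodes with a double edge at one end; the terminal node there is the unique long simple root (C_6). A semisimple Lie algebra decomposes uniquely as the direct sum of simple ideals, one per connected component of its Dynkin diagram, so g ≅ A_2 ⊕ C_6 (dimension 8 + 78 = 86).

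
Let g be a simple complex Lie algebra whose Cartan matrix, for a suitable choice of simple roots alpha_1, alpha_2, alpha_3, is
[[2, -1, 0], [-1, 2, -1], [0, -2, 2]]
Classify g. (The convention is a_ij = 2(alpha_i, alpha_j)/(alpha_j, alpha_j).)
The matrix has rank 3 with 2's on the diagonal. Reading the off-diagonal entries as Dynkin edges (a single edge where a_ij = a_ji = -1; a double or triple edge where a_ij * a_ji = 2 or 3), the diagram is a chain of 3 nodes with a double edge at one end; the terminal node there is the unique long simple root (C_3). One simple-root ordering that puts it in standard form is (alpha_1, alpha_2, alpha_3). So the algebra is type C_3, i.e. sp(6).

C_3 (sp(6))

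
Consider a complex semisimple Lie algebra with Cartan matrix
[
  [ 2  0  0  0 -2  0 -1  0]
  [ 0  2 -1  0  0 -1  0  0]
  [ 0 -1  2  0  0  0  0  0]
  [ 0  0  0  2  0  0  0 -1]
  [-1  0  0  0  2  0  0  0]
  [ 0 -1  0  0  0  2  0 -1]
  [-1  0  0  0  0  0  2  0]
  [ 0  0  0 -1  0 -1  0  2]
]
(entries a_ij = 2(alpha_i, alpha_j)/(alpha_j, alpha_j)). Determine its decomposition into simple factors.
The diagram associated to this matrix has two connected components: the simple roots {alpha_2, alpha_3, alpha_4, alpha_6, alpha_8} form a chain of 5 nodes with single edges (A_5), and {alpha_1, alpha_5, alpha_7} form a chain of 3 nodes with a double edge at one end; the terminal node there is the unique short simple root (B_3). A semisimple Lie algebra decomposes uniquely as the direct sum of simple ideals, one per connected component of its Dynkin diagram, so g ≅ A_5 ⊕ B_3 (dimension 35 + 21 = 56).

A_5 ⊕ B_3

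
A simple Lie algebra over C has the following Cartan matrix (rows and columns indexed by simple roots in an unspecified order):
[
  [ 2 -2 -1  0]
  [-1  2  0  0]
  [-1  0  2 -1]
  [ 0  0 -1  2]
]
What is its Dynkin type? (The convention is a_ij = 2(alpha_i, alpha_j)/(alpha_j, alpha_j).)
B4

The matrix has rank 4 with 2's on the diagonal. Reading the off-diagonal entries as Dynkin edges (a single edge where a_ij = a_ji = -1; a double or triple edge where a_ij * a_ji = 2 or 3), the diagram is a chain of 4 nodes with a double edge at one end; the terminal node there is the unique short simple root (B_4). One simple-root ordering that puts it in standard form is (alpha_4, alpha_3, alpha_1, alpha_2). So the algebra is type B_4, i.e. so(9).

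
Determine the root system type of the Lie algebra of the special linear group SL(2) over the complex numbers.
This is sl(2), which has dimension 2^2 - 1 = 3 and rank 2 - 1 = 1 (a Cartan subalgebra is the diagonal traceless matrices). In the classification of classical Lie algebras, the special linear algebra sl(n+1) has type A_n; here n = 1, so the Dynkin diagram is a chain of 1 nodes with single edges (A_1). Hence the type is A_1.

A_1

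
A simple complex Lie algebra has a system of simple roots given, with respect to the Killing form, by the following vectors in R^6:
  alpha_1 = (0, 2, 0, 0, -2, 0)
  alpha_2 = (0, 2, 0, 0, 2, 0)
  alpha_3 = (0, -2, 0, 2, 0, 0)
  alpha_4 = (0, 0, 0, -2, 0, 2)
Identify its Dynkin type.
D4

Compute the Cartan integers a_ij = 2(alpha_i, alpha_j)/(alpha_j, alpha_j); the resulting 4x4 Cartan matrix is
[[2, 0, -1, 0], [0, 2, -1, 0], [-1, -1, 2, -1], [0, 0, -1, 2]].
All simple roots have the same length, so the diagram is simply laced. The associated Dynkin diagram is a chain of 2 nodes with a fork of two nodes at one end (D_4), so the type is D_4 (the algebra so(8)).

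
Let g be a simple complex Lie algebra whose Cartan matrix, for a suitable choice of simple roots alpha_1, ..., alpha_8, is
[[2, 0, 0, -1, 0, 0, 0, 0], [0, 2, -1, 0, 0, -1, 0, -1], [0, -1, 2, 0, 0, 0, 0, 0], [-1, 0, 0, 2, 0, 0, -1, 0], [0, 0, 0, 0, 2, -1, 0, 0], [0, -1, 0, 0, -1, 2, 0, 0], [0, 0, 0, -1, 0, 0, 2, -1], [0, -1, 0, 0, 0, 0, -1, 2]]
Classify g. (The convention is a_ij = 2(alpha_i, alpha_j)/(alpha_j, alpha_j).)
E_8

The matrix has rank 8 with 2's on the diagonal. Reading the off-diagonal entries as Dynkin edges (a single edge where a_ij = a_ji = -1; a double or triple edge where a_ij * a_ji = 2 or 3), the diagram is a chain of 7 nodes with one extra node attached to the third node from one end (E_8). One simple-root ordering that puts it in standard form is (alpha_5, alpha_3, alpha_6, alpha_2, alpha_8, alpha_7, alpha_4, alpha_1). So the algebra is type E_8.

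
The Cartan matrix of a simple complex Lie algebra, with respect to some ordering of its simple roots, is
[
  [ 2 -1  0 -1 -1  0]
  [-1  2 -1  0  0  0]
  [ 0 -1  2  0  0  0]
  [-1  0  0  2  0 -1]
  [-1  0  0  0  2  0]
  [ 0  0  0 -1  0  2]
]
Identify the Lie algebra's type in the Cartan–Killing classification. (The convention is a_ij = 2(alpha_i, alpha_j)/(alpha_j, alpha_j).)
The matrix has rank 6 with 2's on the diagonal. Reading the off-diagonal entries as Dynkin edges (a single edge where a_ij = a_ji = -1; a double or triple edge where a_ij * a_ji = 2 or 3), the diagram is a chain of 5 nodes with one extra node attached to the third node from one end (E_6). One simple-root ordering that puts it in standard form is (alpha_3, alpha_5, alpha_2, alpha_1, alpha_4, alpha_6). So the algebra is type E_6.

type E_6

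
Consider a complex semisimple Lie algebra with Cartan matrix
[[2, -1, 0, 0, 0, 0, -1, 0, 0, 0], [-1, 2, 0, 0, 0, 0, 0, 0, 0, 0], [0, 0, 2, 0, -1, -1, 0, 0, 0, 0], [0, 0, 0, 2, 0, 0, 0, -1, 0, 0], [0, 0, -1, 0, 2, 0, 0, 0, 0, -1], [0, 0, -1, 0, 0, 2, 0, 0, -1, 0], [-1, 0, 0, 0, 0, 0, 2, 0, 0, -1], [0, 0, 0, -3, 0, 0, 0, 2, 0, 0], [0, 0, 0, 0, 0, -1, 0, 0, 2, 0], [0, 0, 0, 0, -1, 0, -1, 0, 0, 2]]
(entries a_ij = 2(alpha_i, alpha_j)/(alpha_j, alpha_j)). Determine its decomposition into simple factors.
The diagram associated to this matrix has two connected components: the simple roots {alpha_1, alpha_2, alpha_3, alpha_5, alpha_6, alpha_7, alpha_9, alpha_10} form a chain of 8 nodes with single edges (A_8), and {alpha_4, alpha_8} form two nodes joined by a triple edge (G_2). A semisimple Lie algebra decomposes uniquely as the direct sum of simple ideals, one per connected component of its Dynkin diagram, so g ≅ A_8 ⊕ G_2 (dimension 80 + 14 = 94).

A8 + G2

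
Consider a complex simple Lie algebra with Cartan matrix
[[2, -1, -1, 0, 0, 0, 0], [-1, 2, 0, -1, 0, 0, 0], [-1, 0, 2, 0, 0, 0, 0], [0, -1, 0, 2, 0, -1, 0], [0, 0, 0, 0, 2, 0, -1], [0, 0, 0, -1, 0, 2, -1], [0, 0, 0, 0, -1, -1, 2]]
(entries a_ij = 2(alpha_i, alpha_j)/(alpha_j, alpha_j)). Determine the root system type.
A7

The matrix has rank 7 with 2's on the diagonal. Reading the off-diagonal entries as Dynkin edges (a single edge where a_ij = a_ji = -1; a double or triple edge where a_ij * a_ji = 2 or 3), the diagram is a chain of 7 nodes with single edges (A_7). One simple-root ordering that puts it in standard form is (alpha_3, alpha_1, alpha_2, alpha_4, alpha_6, alpha_7, alpha_5). So the algebra is type A_7, i.e. sl(8).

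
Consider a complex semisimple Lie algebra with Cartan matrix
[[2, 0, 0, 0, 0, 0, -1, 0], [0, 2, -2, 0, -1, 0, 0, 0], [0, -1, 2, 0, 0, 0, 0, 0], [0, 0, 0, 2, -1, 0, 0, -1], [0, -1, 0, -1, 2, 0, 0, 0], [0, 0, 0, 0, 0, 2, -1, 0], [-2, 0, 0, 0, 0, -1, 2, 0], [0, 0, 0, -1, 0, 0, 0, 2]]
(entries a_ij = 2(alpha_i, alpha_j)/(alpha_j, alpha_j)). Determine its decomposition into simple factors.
B_3 ⊕ B_5

The diagram associated to this matrix has two connected components: the simple roots {alpha_1, alpha_6, alpha_7} form a chain of 3 nodes with a double edge at one end; the terminal node there is the unique short simple root (B_3), and {alpha_2, alpha_3, alpha_4, alpha_5, alpha_8} form a chain of 5 nodes with a double edge at one end; the terminal node there is the unique short simple root (B_5). A semisimple Lie algebra decomposes uniquely as the direct sum of simple ideals, one per connected component of its Dynkin diagram, so g ≅ B_3 ⊕ B_5 (dimension 21 + 55 = 76).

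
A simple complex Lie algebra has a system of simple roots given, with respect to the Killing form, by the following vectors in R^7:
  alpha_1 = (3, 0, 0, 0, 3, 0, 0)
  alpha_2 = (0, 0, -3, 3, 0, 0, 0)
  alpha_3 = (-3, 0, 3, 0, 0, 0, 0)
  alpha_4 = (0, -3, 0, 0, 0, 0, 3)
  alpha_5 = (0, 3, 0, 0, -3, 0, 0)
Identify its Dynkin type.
A_5 (sl(6))

Compute the Cartan integers a_ij = 2(alpha_i, alpha_j)/(alpha_j, alpha_j); the resulting 5x5 Cartan matrix is
[[2, 0, -1, 0, -1], [0, 2, -1, 0, 0], [-1, -1, 2, 0, 0], [0, 0, 0, 2, -1], [-1, 0, 0, -1, 2]].
All simple roots have the same length, so the diagram is simply laced. The associated Dynkin diagram is a chain of 5 nodes with single edges (A_5), so the type is A_5 (the algebra sl(6)).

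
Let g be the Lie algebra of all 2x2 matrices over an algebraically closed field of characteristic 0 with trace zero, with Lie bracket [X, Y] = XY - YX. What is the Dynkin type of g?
A_1 (sl(2))

This is sl(2), which has dimension 2^2 - 1 = 3 and rank 2 - 1 = 1 (a Cartan subalgebra is the diagonal traceless matrices). In the classification of classical Lie algebras, the special linear algebra sl(n+1) has type A_n; here n = 1, so the Dynkin diagram is a chain of 1 nodes with single edges (A_1). Hence the type is A_1.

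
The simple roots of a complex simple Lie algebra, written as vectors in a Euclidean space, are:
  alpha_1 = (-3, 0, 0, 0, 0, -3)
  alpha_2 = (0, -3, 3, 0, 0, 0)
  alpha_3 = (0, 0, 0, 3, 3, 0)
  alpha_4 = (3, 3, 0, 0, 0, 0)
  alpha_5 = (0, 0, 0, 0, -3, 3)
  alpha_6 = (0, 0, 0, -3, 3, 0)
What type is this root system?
type D_6

Compute the Cartan integers a_ij = 2(alpha_i, alpha_j)/(alpha_j, alpha_j); the resulting 6x6 Cartan matrix is
[[2, 0, 0, -1, -1, 0], [0, 2, 0, -1, 0, 0], [0, 0, 2, 0, -1, 0], [-1, -1, 0, 2, 0, 0], [-1, 0, -1, 0, 2, -1], [0, 0, 0, 0, -1, 2]].
All simple roots have the same length, so the diagram is simply laced. The associated Dynkin diagram is a chain of 4 nodes with a fork of two nodes at one end (D_6), so the type is D_6 (the algebra so(12)).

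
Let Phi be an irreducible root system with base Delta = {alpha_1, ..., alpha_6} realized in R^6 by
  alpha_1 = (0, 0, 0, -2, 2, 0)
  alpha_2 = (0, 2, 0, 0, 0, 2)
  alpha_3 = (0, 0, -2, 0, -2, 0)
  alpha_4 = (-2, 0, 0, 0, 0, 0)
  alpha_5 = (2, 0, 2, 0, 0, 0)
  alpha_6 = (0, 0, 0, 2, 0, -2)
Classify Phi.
Compute the Cartan integers a_ij = 2(alpha_i, alpha_j)/(alpha_j, alpha_j); the resulting 6x6 Cartan matrix is
[[2, 0, -1, 0, 0, -1], [0, 2, 0, 0, 0, -1], [-1, 0, 2, 0, -1, 0], [0, 0, 0, 2, -1, 0], [0, 0, -1, -2, 2, 0], [-1, -1, 0, 0, 0, 2]].
The roots have two lengths (squared-length ratio 2:1); the short ones are alpha_{4}. The associated Dynkin diagram is a chain of 6 nodes with a double edge at one end; the terminal node there is the unique short simple root (B_6), so the type is B_6 (the algebra so(13)).

type B_6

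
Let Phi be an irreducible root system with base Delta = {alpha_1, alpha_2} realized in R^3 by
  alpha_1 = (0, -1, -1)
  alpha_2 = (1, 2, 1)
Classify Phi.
Compute the Cartan integers a_ij = 2(alpha_i, alpha_j)/(alpha_j, alpha_j); the resulting 2x2 Cartan matrix is
[[2, -1], [-3, 2]].
The roots have two lengths (squared-length ratio 3:1); the short ones are alpha_{1}. The associated Dynkin diagram is two nodes joined by a triple edge (G_2), so the type is G_2.

type G_2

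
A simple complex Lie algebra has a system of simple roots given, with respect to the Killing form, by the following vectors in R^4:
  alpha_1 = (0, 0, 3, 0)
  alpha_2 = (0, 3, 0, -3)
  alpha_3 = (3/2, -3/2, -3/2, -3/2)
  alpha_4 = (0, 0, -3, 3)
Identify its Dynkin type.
Compute the Cartan integers a_ij = 2(alpha_i, alpha_j)/(alpha_j, alpha_j); the resulting 4x4 Cartan matrix is
[[2, 0, -1, -1], [0, 2, 0, -1], [-1, 0, 2, 0], [-2, -1, 0, 2]].
The roots have two lengths (squared-length ratio 2:1); the short ones are alpha_{1,3}. The associated Dynkin diagram is a chain of 4 nodes with a double edge between the middle two (F_4), so the type is F_4.

type F_4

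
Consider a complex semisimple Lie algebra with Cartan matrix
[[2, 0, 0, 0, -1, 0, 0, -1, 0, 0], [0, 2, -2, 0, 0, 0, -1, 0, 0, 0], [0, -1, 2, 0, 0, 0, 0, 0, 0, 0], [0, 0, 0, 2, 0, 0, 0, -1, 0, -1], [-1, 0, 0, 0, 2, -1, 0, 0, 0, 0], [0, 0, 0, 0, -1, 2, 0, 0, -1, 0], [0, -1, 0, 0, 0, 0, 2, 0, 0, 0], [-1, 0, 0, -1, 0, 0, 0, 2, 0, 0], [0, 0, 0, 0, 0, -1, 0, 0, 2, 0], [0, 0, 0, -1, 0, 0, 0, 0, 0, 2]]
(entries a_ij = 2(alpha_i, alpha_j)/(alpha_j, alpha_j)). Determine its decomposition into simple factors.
The diagram associated to this matrix has two connected components: the simple roots {alpha_1, alpha_4, alpha_5, alpha_6, alpha_8, alpha_9, alpha_10} form a chain of 7 nodes with single edges (A_7), and {alpha_2, alpha_3, alpha_7} form a chain of 3 nodes with a double edge at one end; the terminal node there is the unique short simple root (B_3). A semisimple Lie algebra decomposes uniquely as the direct sum of simple ideals, one per connected component of its Dynkin diagram, so g ≅ A_7 ⊕ B_3 (dimension 63 + 21 = 84).

A_7 (sl(8)) ⊕ B_3 (so(7))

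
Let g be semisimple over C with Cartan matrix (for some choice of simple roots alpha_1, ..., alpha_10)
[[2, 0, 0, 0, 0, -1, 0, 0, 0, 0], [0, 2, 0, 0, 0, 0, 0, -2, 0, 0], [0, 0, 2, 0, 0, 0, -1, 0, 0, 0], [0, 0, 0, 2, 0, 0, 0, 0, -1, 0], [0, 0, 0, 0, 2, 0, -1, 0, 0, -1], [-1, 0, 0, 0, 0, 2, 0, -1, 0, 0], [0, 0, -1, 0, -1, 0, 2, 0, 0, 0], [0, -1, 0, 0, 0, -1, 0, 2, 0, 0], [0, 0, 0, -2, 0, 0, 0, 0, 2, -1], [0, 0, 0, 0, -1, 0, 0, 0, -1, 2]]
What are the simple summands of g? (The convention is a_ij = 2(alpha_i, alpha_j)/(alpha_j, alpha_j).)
The diagram associated to this matrix has two connected components: the simple roots {alpha_3, alpha_4, alpha_5, alpha_7, alpha_9, alpha_10} form a chain of 6 nodes with a double edge at one end; the terminal node there is the unique short simple root (B_6), and {alpha_1, alpha_2, alpha_6, alpha_8} form a chain of 4 nodes with a double edge at one end; the terminal node there is the unique long simple root (C_4). A semisimple Lie algebra decomposes uniquely as the direct sum of simple ideals, one per connected component of its Dynkin diagram, so g ≅ B_6 ⊕ C_4 (dimension 78 + 36 = 114).

B_6 ⊕ C_4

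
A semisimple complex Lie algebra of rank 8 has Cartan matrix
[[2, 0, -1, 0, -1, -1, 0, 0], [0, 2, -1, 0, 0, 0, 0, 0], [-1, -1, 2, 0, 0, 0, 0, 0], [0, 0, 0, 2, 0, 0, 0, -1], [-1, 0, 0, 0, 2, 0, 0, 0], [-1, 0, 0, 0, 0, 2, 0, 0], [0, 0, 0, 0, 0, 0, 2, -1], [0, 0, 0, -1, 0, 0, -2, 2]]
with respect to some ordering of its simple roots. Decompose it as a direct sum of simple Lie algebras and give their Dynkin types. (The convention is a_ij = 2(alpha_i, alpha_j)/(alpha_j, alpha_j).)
The diagram associated to this matrix has two connected components: the simple roots {alpha_4, alpha_7, alpha_8} form a chain of 3 nodes with a double edge at one end; the terminal node there is the unique short simple root (B_3), and {alpha_1, alpha_2, alpha_3, alpha_5, alpha_6} form a chain of 3 nodes with a fork of two nodes at one end (D_5). A semisimple Lie algebra decomposes uniquely as the direct sum of simple ideals, one per connected component of its Dynkin diagram, so g ≅ B_3 ⊕ D_5 (dimension 21 + 45 = 66).

type B_3 + type D_5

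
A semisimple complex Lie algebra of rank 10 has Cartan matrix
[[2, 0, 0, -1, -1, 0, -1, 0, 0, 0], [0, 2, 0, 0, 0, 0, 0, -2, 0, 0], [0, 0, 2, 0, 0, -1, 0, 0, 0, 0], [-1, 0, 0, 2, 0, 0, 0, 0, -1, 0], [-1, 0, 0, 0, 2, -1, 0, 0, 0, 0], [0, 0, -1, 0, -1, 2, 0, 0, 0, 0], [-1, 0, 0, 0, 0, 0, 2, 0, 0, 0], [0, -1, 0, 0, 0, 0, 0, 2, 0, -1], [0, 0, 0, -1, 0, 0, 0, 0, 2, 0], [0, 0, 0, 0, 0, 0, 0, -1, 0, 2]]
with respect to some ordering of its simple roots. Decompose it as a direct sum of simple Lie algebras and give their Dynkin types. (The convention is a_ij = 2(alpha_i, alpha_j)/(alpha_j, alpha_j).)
C3 ⊕ E7

The diagram associated to this matrix has two connected components: the simple roots {alpha_2, alpha_8, alpha_10} form a chain of 3 nodes with a double edge at one end; the terminal node there is the unique long simple root (C_3), and {alpha_1, alpha_3, alpha_4, alpha_5, alpha_6, alpha_7, alpha_9} form a chain of 6 nodes with one extra node attached to the third node from one end (E_7). A semisimple Lie algebra decomposes uniquely as the direct sum of simple ideals, one per connected component of its Dynkin diagram, so g ≅ C_3 ⊕ E_7 (dimension 21 + 133 = 154).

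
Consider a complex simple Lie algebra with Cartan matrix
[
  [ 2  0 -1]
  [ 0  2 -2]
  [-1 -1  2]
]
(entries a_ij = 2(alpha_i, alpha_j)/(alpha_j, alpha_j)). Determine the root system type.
C_3 (sp(6))

The matrix has rank 3 with 2's on the diagonal. Reading the off-diagonal entries as Dynkin edges (a single edge where a_ij = a_ji = -1; a double or triple edge where a_ij * a_ji = 2 or 3), the diagram is a chain of 3 nodes with a double edge at one end; the terminal node there is the unique long simple root (C_3). One simple-root ordering that puts it in standard form is (alpha_1, alpha_3, alpha_2). So the algebra is type C_3, i.e. sp(6).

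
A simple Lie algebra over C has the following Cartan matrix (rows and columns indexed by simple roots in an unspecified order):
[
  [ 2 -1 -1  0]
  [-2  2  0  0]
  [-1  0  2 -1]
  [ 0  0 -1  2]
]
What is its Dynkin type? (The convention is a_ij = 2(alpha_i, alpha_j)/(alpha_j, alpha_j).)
type C_4

The matrix has rank 4 with 2's on the diagonal. Reading the off-diagonal entries as Dynkin edges (a single edge where a_ij = a_ji = -1; a double or triple edge where a_ij * a_ji = 2 or 3), the diagram is a chain of 4 nodes with a double edge at one end; the terminal node there is the unique long simple root (C_4). One simple-root ordering that puts it in standard form is (alpha_4, alpha_3, alpha_1, alpha_2). So the algebra is type C_4, i.e. sp(8).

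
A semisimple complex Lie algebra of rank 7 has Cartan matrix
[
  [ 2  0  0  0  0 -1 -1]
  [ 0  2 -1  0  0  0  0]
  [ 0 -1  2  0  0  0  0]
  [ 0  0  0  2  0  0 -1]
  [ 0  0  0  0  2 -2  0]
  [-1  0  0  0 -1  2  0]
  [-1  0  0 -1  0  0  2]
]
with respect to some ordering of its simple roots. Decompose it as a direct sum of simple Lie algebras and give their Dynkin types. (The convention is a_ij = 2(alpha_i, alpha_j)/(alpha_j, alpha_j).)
The diagram associated to this matrix has two connected components: the simple roots {alpha_2, alpha_3} form a chain of 2 nodes with single edges (A_2), and {alpha_1, alpha_4, alpha_5, alpha_6, alpha_7} form a chain of 5 nodes with a double edge at one end; the terminal node there is the unique long simple root (C_5). A semisimple Lie algebra decomposes uniquely as the direct sum of simple ideals, one per connected component of its Dynkin diagram, so g ≅ A_2 ⊕ C_5 (dimension 8 + 55 = 63).

type A_2 ⊕ type C_5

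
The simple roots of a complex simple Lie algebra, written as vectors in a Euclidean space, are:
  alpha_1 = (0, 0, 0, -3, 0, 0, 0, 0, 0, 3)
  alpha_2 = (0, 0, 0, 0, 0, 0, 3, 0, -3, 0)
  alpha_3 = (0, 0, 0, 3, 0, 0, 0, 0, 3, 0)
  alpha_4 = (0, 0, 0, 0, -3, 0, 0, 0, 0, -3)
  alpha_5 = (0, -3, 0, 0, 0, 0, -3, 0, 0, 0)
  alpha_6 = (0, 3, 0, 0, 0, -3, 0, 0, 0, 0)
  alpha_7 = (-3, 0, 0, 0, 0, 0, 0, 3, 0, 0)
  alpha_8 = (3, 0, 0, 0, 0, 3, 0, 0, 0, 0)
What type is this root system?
Compute the Cartan integers a_ij = 2(alpha_i, alpha_j)/(alpha_j, alpha_j); the resulting 8x8 Cartan matrix is
[[2, 0, -1, -1, 0, 0, 0, 0], [0, 2, -1, 0, -1, 0, 0, 0], [-1, -1, 2, 0, 0, 0, 0, 0], [-1, 0, 0, 2, 0, 0, 0, 0], [0, -1, 0, 0, 2, -1, 0, 0], [0, 0, 0, 0, -1, 2, 0, -1], [0, 0, 0, 0, 0, 0, 2, -1], [0, 0, 0, 0, 0, -1, -1, 2]].
All simple roots have the same length, so the diagram is simply laced. The associated Dynkin diagram is a chain of 8 nodes with single edges (A_8), so the type is A_8 (the algebra sl(9)).

type A_8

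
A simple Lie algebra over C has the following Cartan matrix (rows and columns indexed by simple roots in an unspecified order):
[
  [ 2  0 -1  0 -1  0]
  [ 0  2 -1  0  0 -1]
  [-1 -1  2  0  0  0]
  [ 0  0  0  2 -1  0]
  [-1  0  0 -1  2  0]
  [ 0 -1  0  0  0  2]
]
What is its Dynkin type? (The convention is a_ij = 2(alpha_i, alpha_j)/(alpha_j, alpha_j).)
A_6 (sl(7))

The matrix has rank 6 with 2's on the diagonal. Reading the off-diagonal entries as Dynkin edges (a single edge where a_ij = a_ji = -1; a double or triple edge where a_ij * a_ji = 2 or 3), the diagram is a chain of 6 nodes with single edges (A_6). One simple-root ordering that puts it in standard form is (alpha_6, alpha_2, alpha_3, alpha_1, alpha_5, alpha_4). So the algebra is type A_6, i.e. sl(7).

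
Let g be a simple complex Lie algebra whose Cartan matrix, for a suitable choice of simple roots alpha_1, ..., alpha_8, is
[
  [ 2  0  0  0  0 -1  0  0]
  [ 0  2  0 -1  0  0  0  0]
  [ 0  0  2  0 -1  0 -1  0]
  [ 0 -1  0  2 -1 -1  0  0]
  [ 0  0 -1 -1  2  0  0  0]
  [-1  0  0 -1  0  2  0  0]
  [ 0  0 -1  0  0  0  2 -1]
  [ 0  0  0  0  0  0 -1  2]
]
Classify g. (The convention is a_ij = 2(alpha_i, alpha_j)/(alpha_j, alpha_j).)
E_8

The matrix has rank 8 with 2's on the diagonal. Reading the off-diagonal entries as Dynkin edges (a single edge where a_ij = a_ji = -1; a double or triple edge where a_ij * a_ji = 2 or 3), the diagram is a chain of 7 nodes with one extra node attached to the third node from one end (E_8). One simple-root ordering that puts it in standard form is (alpha_1, alpha_2, alpha_6, alpha_4, alpha_5, alpha_3, alpha_7, alpha_8). So the algebra is type E_8.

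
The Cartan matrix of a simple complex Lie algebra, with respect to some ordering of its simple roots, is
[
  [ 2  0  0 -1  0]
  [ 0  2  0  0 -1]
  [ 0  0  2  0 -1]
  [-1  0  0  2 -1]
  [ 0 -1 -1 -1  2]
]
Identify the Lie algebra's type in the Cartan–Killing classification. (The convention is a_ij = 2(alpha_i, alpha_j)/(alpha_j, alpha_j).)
type D_5

The matrix has rank 5 with 2's on the diagonal. Reading the off-diagonal entries as Dynkin edges (a single edge where a_ij = a_ji = -1; a double or triple edge where a_ij * a_ji = 2 or 3), the diagram is a chain of 3 nodes with a fork of two nodes at one end (D_5). One simple-root ordering that puts it in standard form is (alpha_1, alpha_4, alpha_5, alpha_2, alpha_3). So the algebra is type D_5, i.e. so(10).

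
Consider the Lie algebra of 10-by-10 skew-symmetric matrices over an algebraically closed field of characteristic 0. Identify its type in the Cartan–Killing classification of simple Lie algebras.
This is so(10) with 10 even, which has dimension 10(10-1)/2 = 45 and rank 10/2 = 5. In the classification of classical Lie algebras, the orthogonal algebra so(2n) in an even number of variables has type D_n; here n = 5, so the Dynkin diagram is a chain of 3 nodes with a fork of two nodes at one end (D_5). Hence the type is D_5.

type D_5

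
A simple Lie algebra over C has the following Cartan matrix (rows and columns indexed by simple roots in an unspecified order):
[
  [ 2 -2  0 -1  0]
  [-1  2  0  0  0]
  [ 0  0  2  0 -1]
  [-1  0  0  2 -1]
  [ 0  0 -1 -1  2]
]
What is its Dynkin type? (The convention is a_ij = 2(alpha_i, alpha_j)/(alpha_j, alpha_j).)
The matrix has rank 5 with 2's on the diagonal. Reading the off-diagonal entries as Dynkin edges (a single edge where a_ij = a_ji = -1; a double or triple edge where a_ij * a_ji = 2 or 3), the diagram is a chain of 5 nodes with a double edge at one end; the terminal node there is the unique short simple root (B_5). One simple-root ordering that puts it in standard form is (alpha_3, alpha_5, alpha_4, alpha_1, alpha_2). So the algebra is type B_5, i.e. so(11).

B_5 (so(11))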